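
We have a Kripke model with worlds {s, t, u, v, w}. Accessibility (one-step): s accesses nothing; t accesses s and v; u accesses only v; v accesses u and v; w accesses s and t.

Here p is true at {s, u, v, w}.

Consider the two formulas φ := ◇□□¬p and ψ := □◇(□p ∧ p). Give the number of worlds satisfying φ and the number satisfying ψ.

2 and 3

For ◇□□¬p:
s: no successors, so ◇□□¬p fails. ✗
t: successors {s, v}; □□¬p there: s:T, v:F. ✓
u: successors {v}; □□¬p there: v:F. ✗
v: successors {u, v}; □□¬p there: u:F, v:F. ✗
w: successors {s, t}; □□¬p there: s:T, t:F. ✓
— 2 worlds.
For □◇(□p ∧ p):
s: no successors, so □◇(□p ∧ p) holds vacuously. ✓
t: successors {s, v}; ◇(□p ∧ p) there: s:F, v:T. ✗
u: successors {v}; ◇(□p ∧ p) there: v:T. ✓
v: successors {u, v}; ◇(□p ∧ p) there: u:T, v:T. ✓
w: successors {s, t}; ◇(□p ∧ p) there: s:F, t:T. ✗
— 3 worlds.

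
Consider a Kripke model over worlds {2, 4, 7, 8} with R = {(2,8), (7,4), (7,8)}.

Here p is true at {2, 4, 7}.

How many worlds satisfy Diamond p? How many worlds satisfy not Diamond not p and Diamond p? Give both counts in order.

1 and 0

For Diamond p:
2: successors {8}; p there: 8:F. ✗
4: no successors, so Diamond p fails. ✗
7: successors {4, 8}; p there: 4:T, 8:F. ✓
8: no successors, so Diamond p fails. ✗
— 1 world.
For not Diamond not p and Diamond p:
2: not Diamond not p is F, Diamond p is F. ✗
4: not Diamond not p is T, Diamond p is F. ✗
7: not Diamond not p is F, Diamond p is T. ✗
8: not Diamond not p is T, Diamond p is F. ✗
— 0 worlds.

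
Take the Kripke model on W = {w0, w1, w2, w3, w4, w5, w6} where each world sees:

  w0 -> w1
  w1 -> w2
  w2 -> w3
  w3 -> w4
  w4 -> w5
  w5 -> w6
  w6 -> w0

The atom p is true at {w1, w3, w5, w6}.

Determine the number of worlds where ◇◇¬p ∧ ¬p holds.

2

w0: ◇◇¬p is T, ¬p is T. ✓
w1: ◇◇¬p is F, ¬p is F. ✗
w2: ◇◇¬p is T, ¬p is T. ✓
w3: ◇◇¬p is F, ¬p is F. ✗
w4: ◇◇¬p is F, ¬p is T. ✗
w5: ◇◇¬p is T, ¬p is F. ✗
w6: ◇◇¬p is F, ¬p is F. ✗
Satisfying worlds: {w0, w2}.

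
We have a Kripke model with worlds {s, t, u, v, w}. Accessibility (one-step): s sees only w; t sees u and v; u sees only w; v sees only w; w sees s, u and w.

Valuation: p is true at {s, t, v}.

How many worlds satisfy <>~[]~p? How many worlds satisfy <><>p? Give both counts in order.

For <>~[]~p:
s: successors {w}; ~[]~p there: w:T. ✓
t: successors {u, v}; ~[]~p there: u:F, v:F. ✗
u: successors {w}; ~[]~p there: w:T. ✓
v: successors {w}; ~[]~p there: w:T. ✓
w: successors {s, u, w}; ~[]~p there: s:F, u:F, w:T. ✓
— 4 worlds.
For <><>p:
s: successors {w}; <>p there: w:T. ✓
t: successors {u, v}; <>p there: u:F, v:F. ✗
u: successors {w}; <>p there: w:T. ✓
v: successors {w}; <>p there: w:T. ✓
w: successors {s, u, w}; <>p there: s:F, u:F, w:T. ✓
— 4 worlds.

4 and 4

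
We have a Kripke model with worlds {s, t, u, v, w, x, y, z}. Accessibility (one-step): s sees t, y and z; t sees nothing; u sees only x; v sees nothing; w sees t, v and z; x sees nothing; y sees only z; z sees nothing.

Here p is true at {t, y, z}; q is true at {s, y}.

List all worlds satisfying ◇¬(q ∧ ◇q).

{s, u, w, y}

s: successors {t, y, z}; ¬(q ∧ ◇q) there: t:T, y:T, z:T. ✓
t: no successors, so ◇¬(q ∧ ◇q) fails. ✗
u: successors {x}; ¬(q ∧ ◇q) there: x:T. ✓
v: no successors, so ◇¬(q ∧ ◇q) fails. ✗
w: successors {t, v, z}; ¬(q ∧ ◇q) there: t:T, v:T, z:T. ✓
x: no successors, so ◇¬(q ∧ ◇q) fails. ✗
y: successors {z}; ¬(q ∧ ◇q) there: z:T. ✓
z: no successors, so ◇¬(q ∧ ◇q) fails. ✗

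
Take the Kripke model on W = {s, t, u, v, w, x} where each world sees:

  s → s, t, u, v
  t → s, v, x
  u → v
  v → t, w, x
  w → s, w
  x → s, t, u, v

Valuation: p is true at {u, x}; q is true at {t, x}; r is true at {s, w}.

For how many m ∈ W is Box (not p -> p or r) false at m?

s: successors {s, t, u, v}; not p -> p or r there: s:T, t:F, u:T, v:F. ✗
t: successors {s, v, x}; not p -> p or r there: s:T, v:F, x:T. ✗
u: successors {v}; not p -> p or r there: v:F. ✗
v: successors {t, w, x}; not p -> p or r there: t:F, w:T, x:T. ✗
w: successors {s, w}; not p -> p or r there: s:T, w:T. ✓
x: successors {s, t, u, v}; not p -> p or r there: s:T, t:F, u:T, v:F. ✗
Satisfying worlds: {w}.
So Box (not p -> p or r) fails at the other 5 worlds.

5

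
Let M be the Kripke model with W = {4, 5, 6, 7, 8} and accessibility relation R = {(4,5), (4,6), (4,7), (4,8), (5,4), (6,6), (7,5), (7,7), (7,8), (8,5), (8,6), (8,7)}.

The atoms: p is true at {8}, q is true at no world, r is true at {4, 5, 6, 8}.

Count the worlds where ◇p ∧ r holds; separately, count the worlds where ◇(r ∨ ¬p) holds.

1 and 5

For ◇p ∧ r:
4: ◇p is T, r is T. ✓
5: ◇p is F, r is T. ✗
6: ◇p is F, r is T. ✗
7: ◇p is T, r is F. ✗
8: ◇p is F, r is T. ✗
— 1 world.
For ◇(r ∨ ¬p):
4: successors {5, 6, 7, 8}; r ∨ ¬p there: 5:T, 6:T, 7:T, 8:T. ✓
5: successors {4}; r ∨ ¬p there: 4:T. ✓
6: successors {6}; r ∨ ¬p there: 6:T. ✓
7: successors {5, 7, 8}; r ∨ ¬p there: 5:T, 7:T, 8:T. ✓
8: successors {5, 6, 7}; r ∨ ¬p there: 5:T, 6:T, 7:T. ✓
— 5 worlds.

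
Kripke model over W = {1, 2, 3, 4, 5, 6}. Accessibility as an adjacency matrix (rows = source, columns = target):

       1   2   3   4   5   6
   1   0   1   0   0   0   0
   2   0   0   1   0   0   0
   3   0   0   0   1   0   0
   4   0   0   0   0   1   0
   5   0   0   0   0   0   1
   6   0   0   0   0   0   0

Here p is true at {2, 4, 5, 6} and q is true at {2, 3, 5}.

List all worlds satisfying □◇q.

1: successors {2}; ◇q there: 2:T. ✓
2: successors {3}; ◇q there: 3:F. ✗
3: successors {4}; ◇q there: 4:T. ✓
4: successors {5}; ◇q there: 5:F. ✗
5: successors {6}; ◇q there: 6:F. ✗
6: no successors, so □◇q holds vacuously. ✓

{1, 3, 6}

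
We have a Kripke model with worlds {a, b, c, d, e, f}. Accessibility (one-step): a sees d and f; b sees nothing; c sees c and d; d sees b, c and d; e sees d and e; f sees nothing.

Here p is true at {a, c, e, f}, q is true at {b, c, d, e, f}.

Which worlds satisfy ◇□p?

{a, d}

a: successors {d, f}; □p there: d:F, f:T. ✓
b: no successors, so ◇□p fails. ✗
c: successors {c, d}; □p there: c:F, d:F. ✗
d: successors {b, c, d}; □p there: b:T, c:F, d:F. ✓
e: successors {d, e}; □p there: d:F, e:F. ✗
f: no successors, so ◇□p fails. ✗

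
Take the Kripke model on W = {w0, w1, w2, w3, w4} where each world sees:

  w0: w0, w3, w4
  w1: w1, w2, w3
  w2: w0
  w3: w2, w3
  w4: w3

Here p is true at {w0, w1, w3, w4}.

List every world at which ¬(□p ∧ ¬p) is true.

w0: □p ∧ ¬p is F. ✓
w1: □p ∧ ¬p is F. ✓
w2: □p ∧ ¬p is T. ✗
w3: □p ∧ ¬p is F. ✓
w4: □p ∧ ¬p is F. ✓

{w0, w1, w3, w4}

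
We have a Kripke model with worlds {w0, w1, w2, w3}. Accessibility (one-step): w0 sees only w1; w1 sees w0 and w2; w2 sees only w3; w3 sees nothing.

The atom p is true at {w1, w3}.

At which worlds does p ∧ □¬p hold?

w0: p is F, □¬p is F. ✗
w1: p is T, □¬p is T. ✓
w2: p is F, □¬p is F. ✗
w3: p is T, □¬p is T. ✓

{w1, w3}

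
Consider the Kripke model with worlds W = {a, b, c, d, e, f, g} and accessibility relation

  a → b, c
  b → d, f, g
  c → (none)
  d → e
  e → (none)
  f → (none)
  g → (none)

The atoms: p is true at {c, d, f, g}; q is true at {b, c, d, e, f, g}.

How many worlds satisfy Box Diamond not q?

a: successors {b, c}; Diamond not q there: b:F, c:F. ✗
b: successors {d, f, g}; Diamond not q there: d:F, f:F, g:F. ✗
c: no successors, so Box Diamond not q holds vacuously. ✓
d: successors {e}; Diamond not q there: e:F. ✗
e: no successors, so Box Diamond not q holds vacuously. ✓
f: no successors, so Box Diamond not q holds vacuously. ✓
g: no successors, so Box Diamond not q holds vacuously. ✓
Satisfying worlds: {c, e, f, g}.

4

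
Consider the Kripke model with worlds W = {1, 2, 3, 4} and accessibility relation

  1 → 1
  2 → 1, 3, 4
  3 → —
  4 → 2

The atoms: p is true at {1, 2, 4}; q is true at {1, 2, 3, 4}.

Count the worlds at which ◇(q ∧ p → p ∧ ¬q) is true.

1

1: successors {1}; q ∧ p → p ∧ ¬q there: 1:F. ✗
2: successors {1, 3, 4}; q ∧ p → p ∧ ¬q there: 1:F, 3:T, 4:F. ✓
3: no successors, so ◇(q ∧ p → p ∧ ¬q) fails. ✗
4: successors {2}; q ∧ p → p ∧ ¬q there: 2:F. ✗
Satisfying worlds: {2}.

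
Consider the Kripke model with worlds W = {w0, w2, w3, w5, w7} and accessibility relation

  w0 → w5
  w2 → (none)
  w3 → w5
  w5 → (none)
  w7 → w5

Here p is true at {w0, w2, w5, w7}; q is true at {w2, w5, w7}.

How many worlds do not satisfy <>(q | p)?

2

w0: successors {w5}; q | p there: w5:T. ✓
w2: no successors, so <>(q | p) fails. ✗
w3: successors {w5}; q | p there: w5:T. ✓
w5: no successors, so <>(q | p) fails. ✗
w7: successors {w5}; q | p there: w5:T. ✓
Satisfying worlds: {w0, w3, w7}.
So <>(q | p) fails at the other 2 worlds.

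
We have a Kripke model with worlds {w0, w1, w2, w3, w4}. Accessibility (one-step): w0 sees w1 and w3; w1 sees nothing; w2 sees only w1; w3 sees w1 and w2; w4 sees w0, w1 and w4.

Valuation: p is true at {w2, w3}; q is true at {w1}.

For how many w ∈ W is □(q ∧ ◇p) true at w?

1

w0: successors {w1, w3}; q ∧ ◇p there: w1:F, w3:F. ✗
w1: no successors, so □(q ∧ ◇p) holds vacuously. ✓
w2: successors {w1}; q ∧ ◇p there: w1:F. ✗
w3: successors {w1, w2}; q ∧ ◇p there: w1:F, w2:F. ✗
w4: successors {w0, w1, w4}; q ∧ ◇p there: w0:F, w1:F, w4:F. ✗
Satisfying worlds: {w1}.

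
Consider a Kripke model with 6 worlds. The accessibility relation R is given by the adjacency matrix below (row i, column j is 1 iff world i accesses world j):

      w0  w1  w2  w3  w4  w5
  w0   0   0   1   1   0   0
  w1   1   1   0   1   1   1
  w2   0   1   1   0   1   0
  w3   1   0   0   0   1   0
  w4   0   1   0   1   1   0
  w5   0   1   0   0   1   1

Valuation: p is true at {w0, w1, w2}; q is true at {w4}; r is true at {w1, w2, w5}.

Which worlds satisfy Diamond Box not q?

w0: successors {w2, w3}; Box not q there: w2:F, w3:F. ✗
w1: successors {w0, w1, w3, w4, w5}; Box not q there: w0:T, w1:F, w3:F, w4:F, w5:F. ✓
w2: successors {w1, w2, w4}; Box not q there: w1:F, w2:F, w4:F. ✗
w3: successors {w0, w4}; Box not q there: w0:T, w4:F. ✓
w4: successors {w1, w3, w4}; Box not q there: w1:F, w3:F, w4:F. ✗
w5: successors {w1, w4, w5}; Box not q there: w1:F, w4:F, w5:F. ✗

{w1, w3}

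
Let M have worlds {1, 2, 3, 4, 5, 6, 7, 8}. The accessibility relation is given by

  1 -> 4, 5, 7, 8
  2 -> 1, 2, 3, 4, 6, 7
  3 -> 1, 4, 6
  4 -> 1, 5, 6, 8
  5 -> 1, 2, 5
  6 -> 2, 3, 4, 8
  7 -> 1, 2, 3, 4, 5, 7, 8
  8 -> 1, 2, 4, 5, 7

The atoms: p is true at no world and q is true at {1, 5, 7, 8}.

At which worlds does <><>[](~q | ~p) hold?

{1, 2, 3, 4, 5, 6, 7, 8}

1: successors {4, 5, 7, 8}; <>[](~q | ~p) there: 4:T, 5:T, 7:T, 8:T. ✓
2: successors {1, 2, 3, 4, 6, 7}; <>[](~q | ~p) there: 1:T, 2:T, 3:T, 4:T, 6:T, 7:T. ✓
3: successors {1, 4, 6}; <>[](~q | ~p) there: 1:T, 4:T, 6:T. ✓
4: successors {1, 5, 6, 8}; <>[](~q | ~p) there: 1:T, 5:T, 6:T, 8:T. ✓
5: successors {1, 2, 5}; <>[](~q | ~p) there: 1:T, 2:T, 5:T. ✓
6: successors {2, 3, 4, 8}; <>[](~q | ~p) there: 2:T, 3:T, 4:T, 8:T. ✓
7: successors {1, 2, 3, 4, 5, 7, 8}; <>[](~q | ~p) there: 1:T, 2:T, 3:T, 4:T, 5:T, 7:T, 8:T. ✓
8: successors {1, 2, 4, 5, 7}; <>[](~q | ~p) there: 1:T, 2:T, 4:T, 5:T, 7:T. ✓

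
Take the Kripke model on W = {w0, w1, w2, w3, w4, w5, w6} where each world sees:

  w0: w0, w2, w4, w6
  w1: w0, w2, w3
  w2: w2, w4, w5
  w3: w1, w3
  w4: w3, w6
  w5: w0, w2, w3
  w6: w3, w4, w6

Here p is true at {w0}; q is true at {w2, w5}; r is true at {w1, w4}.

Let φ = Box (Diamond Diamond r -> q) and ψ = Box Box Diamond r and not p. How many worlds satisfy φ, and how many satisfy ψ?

0 and 0

For Box (Diamond Diamond r -> q):
w0: successors {w0, w2, w4, w6}; Diamond Diamond r -> q there: w0:F, w2:T, w4:F, w6:F. ✗
w1: successors {w0, w2, w3}; Diamond Diamond r -> q there: w0:F, w2:T, w3:F. ✗
w2: successors {w2, w4, w5}; Diamond Diamond r -> q there: w2:T, w4:F, w5:T. ✗
w3: successors {w1, w3}; Diamond Diamond r -> q there: w1:F, w3:F. ✗
w4: successors {w3, w6}; Diamond Diamond r -> q there: w3:F, w6:F. ✗
w5: successors {w0, w2, w3}; Diamond Diamond r -> q there: w0:F, w2:T, w3:F. ✗
w6: successors {w3, w4, w6}; Diamond Diamond r -> q there: w3:F, w4:F, w6:F. ✗
— 0 worlds.
For Box Box Diamond r and not p:
w0: Box Box Diamond r is F, not p is F. ✗
w1: Box Box Diamond r is F, not p is T. ✗
w2: Box Box Diamond r is F, not p is T. ✗
w3: Box Box Diamond r is F, not p is T. ✗
w4: Box Box Diamond r is F, not p is T. ✗
w5: Box Box Diamond r is F, not p is T. ✗
w6: Box Box Diamond r is F, not p is T. ✗
— 0 worlds.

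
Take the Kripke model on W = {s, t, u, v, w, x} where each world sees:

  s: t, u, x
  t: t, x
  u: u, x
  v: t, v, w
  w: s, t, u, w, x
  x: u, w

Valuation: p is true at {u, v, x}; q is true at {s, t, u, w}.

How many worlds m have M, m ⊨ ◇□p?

4

s: successors {t, u, x}; □p there: t:F, u:T, x:F. ✓
t: successors {t, x}; □p there: t:F, x:F. ✗
u: successors {u, x}; □p there: u:T, x:F. ✓
v: successors {t, v, w}; □p there: t:F, v:F, w:F. ✗
w: successors {s, t, u, w, x}; □p there: s:F, t:F, u:T, w:F, x:F. ✓
x: successors {u, w}; □p there: u:T, w:F. ✓
Satisfying worlds: {s, u, w, x}.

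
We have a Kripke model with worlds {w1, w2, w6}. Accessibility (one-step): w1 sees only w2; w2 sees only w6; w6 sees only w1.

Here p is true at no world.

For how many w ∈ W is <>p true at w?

0

w1: successors {w2}; p there: w2:F. ✗
w2: successors {w6}; p there: w6:F. ✗
w6: successors {w1}; p there: w1:F. ✗
Satisfying worlds: ∅.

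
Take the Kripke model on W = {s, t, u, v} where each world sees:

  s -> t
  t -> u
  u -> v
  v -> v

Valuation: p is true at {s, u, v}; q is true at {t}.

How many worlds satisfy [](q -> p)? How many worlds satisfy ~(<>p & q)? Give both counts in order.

For [](q -> p):
s: successors {t}; q -> p there: t:F. ✗
t: successors {u}; q -> p there: u:T. ✓
u: successors {v}; q -> p there: v:T. ✓
v: successors {v}; q -> p there: v:T. ✓
— 3 worlds.
For ~(<>p & q):
s: <>p & q is F. ✓
t: <>p & q is T. ✗
u: <>p & q is F. ✓
v: <>p & q is F. ✓
— 3 worlds.

3 and 3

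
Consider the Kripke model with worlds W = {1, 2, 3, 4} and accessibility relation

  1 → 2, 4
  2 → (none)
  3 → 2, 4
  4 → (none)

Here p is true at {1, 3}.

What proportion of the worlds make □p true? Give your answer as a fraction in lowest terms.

1: successors {2, 4}; p there: 2:F, 4:F. ✗
2: no successors, so □p holds vacuously. ✓
3: successors {2, 4}; p there: 2:F, 4:F. ✗
4: no successors, so □p holds vacuously. ✓
That's 2 of 4 worlds, so 2/4 = 1/2.

1/2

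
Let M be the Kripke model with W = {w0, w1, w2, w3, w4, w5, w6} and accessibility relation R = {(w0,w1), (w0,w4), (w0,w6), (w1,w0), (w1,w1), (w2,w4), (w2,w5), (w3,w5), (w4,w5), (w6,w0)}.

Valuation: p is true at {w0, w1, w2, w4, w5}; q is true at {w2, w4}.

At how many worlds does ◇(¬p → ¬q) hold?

w0: successors {w1, w4, w6}; ¬p → ¬q there: w1:T, w4:T, w6:T. ✓
w1: successors {w0, w1}; ¬p → ¬q there: w0:T, w1:T. ✓
w2: successors {w4, w5}; ¬p → ¬q there: w4:T, w5:T. ✓
w3: successors {w5}; ¬p → ¬q there: w5:T. ✓
w4: successors {w5}; ¬p → ¬q there: w5:T. ✓
w5: no successors, so ◇(¬p → ¬q) fails. ✗
w6: successors {w0}; ¬p → ¬q there: w0:T. ✓
Satisfying worlds: {w0, w1, w2, w3, w4, w6}.

6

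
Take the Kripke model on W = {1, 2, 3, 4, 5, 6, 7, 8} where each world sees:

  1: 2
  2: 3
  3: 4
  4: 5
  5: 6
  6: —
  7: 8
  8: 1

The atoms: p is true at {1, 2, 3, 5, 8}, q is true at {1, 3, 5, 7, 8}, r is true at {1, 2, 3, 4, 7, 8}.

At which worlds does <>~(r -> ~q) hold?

{2, 7, 8}

1: successors {2}; ~(r -> ~q) there: 2:F. ✗
2: successors {3}; ~(r -> ~q) there: 3:T. ✓
3: successors {4}; ~(r -> ~q) there: 4:F. ✗
4: successors {5}; ~(r -> ~q) there: 5:F. ✗
5: successors {6}; ~(r -> ~q) there: 6:F. ✗
6: no successors, so <>~(r -> ~q) fails. ✗
7: successors {8}; ~(r -> ~q) there: 8:T. ✓
8: successors {1}; ~(r -> ~q) there: 1:T. ✓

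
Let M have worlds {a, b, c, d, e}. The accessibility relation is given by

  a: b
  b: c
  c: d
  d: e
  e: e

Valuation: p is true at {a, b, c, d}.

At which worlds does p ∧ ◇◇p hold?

{a, b}

a: p is T, ◇◇p is T. ✓
b: p is T, ◇◇p is T. ✓
c: p is T, ◇◇p is F. ✗
d: p is T, ◇◇p is F. ✗
e: p is F, ◇◇p is F. ✗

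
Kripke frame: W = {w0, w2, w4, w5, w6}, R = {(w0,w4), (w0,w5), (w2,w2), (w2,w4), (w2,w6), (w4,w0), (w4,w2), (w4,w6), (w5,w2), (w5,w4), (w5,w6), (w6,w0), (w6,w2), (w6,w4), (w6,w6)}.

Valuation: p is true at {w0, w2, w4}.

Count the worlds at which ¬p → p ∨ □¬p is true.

3

w0: ¬p is F, p ∨ □¬p is T. ✓
w2: ¬p is F, p ∨ □¬p is T. ✓
w4: ¬p is F, p ∨ □¬p is T. ✓
w5: ¬p is T, p ∨ □¬p is F. ✗
w6: ¬p is T, p ∨ □¬p is F. ✗
Satisfying worlds: {w0, w2, w4}.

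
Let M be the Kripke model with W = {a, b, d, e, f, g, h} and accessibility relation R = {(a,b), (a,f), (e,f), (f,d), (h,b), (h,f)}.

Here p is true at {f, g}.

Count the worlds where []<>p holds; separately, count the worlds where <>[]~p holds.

3 and 4

For []<>p:
a: successors {b, f}; <>p there: b:F, f:F. ✗
b: no successors, so []<>p holds vacuously. ✓
d: no successors, so []<>p holds vacuously. ✓
e: successors {f}; <>p there: f:F. ✗
f: successors {d}; <>p there: d:F. ✗
g: no successors, so []<>p holds vacuously. ✓
h: successors {b, f}; <>p there: b:F, f:F. ✗
— 3 worlds.
For <>[]~p:
a: successors {b, f}; []~p there: b:T, f:T. ✓
b: no successors, so <>[]~p fails. ✗
d: no successors, so <>[]~p fails. ✗
e: successors {f}; []~p there: f:T. ✓
f: successors {d}; []~p there: d:T. ✓
g: no successors, so <>[]~p fails. ✗
h: successors {b, f}; []~p there: b:T, f:T. ✓
— 4 worlds.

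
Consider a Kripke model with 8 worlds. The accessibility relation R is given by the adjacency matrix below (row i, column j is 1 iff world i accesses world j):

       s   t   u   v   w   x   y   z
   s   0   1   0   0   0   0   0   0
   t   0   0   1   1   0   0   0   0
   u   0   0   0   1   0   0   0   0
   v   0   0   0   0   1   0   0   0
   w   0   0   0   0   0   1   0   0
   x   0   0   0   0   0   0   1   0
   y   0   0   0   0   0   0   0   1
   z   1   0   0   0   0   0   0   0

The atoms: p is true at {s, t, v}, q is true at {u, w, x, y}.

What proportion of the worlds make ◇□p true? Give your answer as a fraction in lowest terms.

s: successors {t}; □p there: t:F. ✗
t: successors {u, v}; □p there: u:T, v:F. ✓
u: successors {v}; □p there: v:F. ✗
v: successors {w}; □p there: w:F. ✗
w: successors {x}; □p there: x:F. ✗
x: successors {y}; □p there: y:F. ✗
y: successors {z}; □p there: z:T. ✓
z: successors {s}; □p there: s:T. ✓
That's 3 of 8 worlds, so 3/8.

3/8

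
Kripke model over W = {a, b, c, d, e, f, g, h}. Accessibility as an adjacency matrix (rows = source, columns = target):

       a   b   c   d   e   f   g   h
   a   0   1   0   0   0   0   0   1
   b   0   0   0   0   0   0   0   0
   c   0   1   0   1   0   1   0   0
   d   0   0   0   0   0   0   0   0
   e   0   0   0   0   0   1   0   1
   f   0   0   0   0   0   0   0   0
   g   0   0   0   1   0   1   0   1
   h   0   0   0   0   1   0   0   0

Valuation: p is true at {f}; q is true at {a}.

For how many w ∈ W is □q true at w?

3

a: successors {b, h}; q there: b:F, h:F. ✗
b: no successors, so □q holds vacuously. ✓
c: successors {b, d, f}; q there: b:F, d:F, f:F. ✗
d: no successors, so □q holds vacuously. ✓
e: successors {f, h}; q there: f:F, h:F. ✗
f: no successors, so □q holds vacuously. ✓
g: successors {d, f, h}; q there: d:F, f:F, h:F. ✗
h: successors {e}; q there: e:F. ✗
Satisfying worlds: {b, d, f}.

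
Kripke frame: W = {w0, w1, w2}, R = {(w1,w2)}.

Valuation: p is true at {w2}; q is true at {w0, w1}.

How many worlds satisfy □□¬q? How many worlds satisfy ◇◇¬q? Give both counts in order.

3 and 0

For □□¬q:
w0: no successors, so □□¬q holds vacuously. ✓
w1: successors {w2}; □¬q there: w2:T. ✓
w2: no successors, so □□¬q holds vacuously. ✓
— 3 worlds.
For ◇◇¬q:
w0: no successors, so ◇◇¬q fails. ✗
w1: successors {w2}; ◇¬q there: w2:F. ✗
w2: no successors, so ◇◇¬q fails. ✗
— 0 worlds.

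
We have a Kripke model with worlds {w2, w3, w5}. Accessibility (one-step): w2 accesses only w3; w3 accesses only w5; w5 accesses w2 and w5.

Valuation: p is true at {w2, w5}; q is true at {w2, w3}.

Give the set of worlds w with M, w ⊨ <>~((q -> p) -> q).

w2: successors {w3}; ~((q -> p) -> q) there: w3:F. ✗
w3: successors {w5}; ~((q -> p) -> q) there: w5:T. ✓
w5: successors {w2, w5}; ~((q -> p) -> q) there: w2:F, w5:T. ✓

{w3, w5}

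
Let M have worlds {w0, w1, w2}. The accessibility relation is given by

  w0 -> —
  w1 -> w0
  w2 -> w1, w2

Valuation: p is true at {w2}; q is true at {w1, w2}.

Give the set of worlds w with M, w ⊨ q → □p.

{w0}

w0: q is F, □p is T. ✓
w1: q is T, □p is F. ✗
w2: q is T, □p is F. ✗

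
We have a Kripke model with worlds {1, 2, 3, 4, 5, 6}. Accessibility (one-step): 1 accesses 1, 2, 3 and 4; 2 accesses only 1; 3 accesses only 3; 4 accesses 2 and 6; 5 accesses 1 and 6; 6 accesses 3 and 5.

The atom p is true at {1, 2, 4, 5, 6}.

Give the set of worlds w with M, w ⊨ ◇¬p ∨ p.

1: ◇¬p is T, p is T. ✓
2: ◇¬p is F, p is T. ✓
3: ◇¬p is T, p is F. ✓
4: ◇¬p is F, p is T. ✓
5: ◇¬p is F, p is T. ✓
6: ◇¬p is T, p is T. ✓

{1, 2, 3, 4, 5, 6}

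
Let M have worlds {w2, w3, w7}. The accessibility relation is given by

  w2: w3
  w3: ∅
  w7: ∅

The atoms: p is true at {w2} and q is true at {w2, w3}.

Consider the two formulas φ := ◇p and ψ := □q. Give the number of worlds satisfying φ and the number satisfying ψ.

For ◇p:
w2: successors {w3}; p there: w3:F. ✗
w3: no successors, so ◇p fails. ✗
w7: no successors, so ◇p fails. ✗
— 0 worlds.
For □q:
w2: successors {w3}; q there: w3:T. ✓
w3: no successors, so □q holds vacuously. ✓
w7: no successors, so □q holds vacuously. ✓
— 3 worlds.

0 and 3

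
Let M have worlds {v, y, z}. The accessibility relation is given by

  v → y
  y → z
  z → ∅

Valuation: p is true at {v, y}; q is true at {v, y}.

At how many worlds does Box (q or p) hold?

v: successors {y}; q or p there: y:T. ✓
y: successors {z}; q or p there: z:F. ✗
z: no successors, so Box (q or p) holds vacuously. ✓
Satisfying worlds: {v, z}.

2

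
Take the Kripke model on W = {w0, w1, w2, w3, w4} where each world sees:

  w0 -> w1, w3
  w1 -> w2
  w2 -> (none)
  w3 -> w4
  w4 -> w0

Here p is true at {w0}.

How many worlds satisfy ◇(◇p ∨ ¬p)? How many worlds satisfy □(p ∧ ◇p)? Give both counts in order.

For ◇(◇p ∨ ¬p):
w0: successors {w1, w3}; ◇p ∨ ¬p there: w1:T, w3:T. ✓
w1: successors {w2}; ◇p ∨ ¬p there: w2:T. ✓
w2: no successors, so ◇(◇p ∨ ¬p) fails. ✗
w3: successors {w4}; ◇p ∨ ¬p there: w4:T. ✓
w4: successors {w0}; ◇p ∨ ¬p there: w0:F. ✗
— 3 worlds.
For □(p ∧ ◇p):
w0: successors {w1, w3}; p ∧ ◇p there: w1:F, w3:F. ✗
w1: successors {w2}; p ∧ ◇p there: w2:F. ✗
w2: no successors, so □(p ∧ ◇p) holds vacuously. ✓
w3: successors {w4}; p ∧ ◇p there: w4:F. ✗
w4: successors {w0}; p ∧ ◇p there: w0:F. ✗
— 1 world.

3 and 1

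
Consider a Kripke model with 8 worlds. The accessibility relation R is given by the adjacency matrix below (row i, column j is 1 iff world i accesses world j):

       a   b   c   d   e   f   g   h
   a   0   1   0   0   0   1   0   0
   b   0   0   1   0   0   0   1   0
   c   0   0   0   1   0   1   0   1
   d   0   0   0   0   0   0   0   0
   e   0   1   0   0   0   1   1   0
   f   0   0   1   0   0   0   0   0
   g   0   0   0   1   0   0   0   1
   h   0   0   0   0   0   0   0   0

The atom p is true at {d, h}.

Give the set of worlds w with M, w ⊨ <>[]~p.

{a, c, e, g}

a: successors {b, f}; []~p there: b:T, f:T. ✓
b: successors {c, g}; []~p there: c:F, g:F. ✗
c: successors {d, f, h}; []~p there: d:T, f:T, h:T. ✓
d: no successors, so <>[]~p fails. ✗
e: successors {b, f, g}; []~p there: b:T, f:T, g:F. ✓
f: successors {c}; []~p there: c:F. ✗
g: successors {d, h}; []~p there: d:T, h:T. ✓
h: no successors, so <>[]~p fails. ✗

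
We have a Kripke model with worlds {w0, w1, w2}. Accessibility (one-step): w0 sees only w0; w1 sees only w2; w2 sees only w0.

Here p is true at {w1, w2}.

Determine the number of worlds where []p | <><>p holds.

1

w0: []p is F, <><>p is F. ✗
w1: []p is T, <><>p is F. ✓
w2: []p is F, <><>p is F. ✗
Satisfying worlds: {w1}.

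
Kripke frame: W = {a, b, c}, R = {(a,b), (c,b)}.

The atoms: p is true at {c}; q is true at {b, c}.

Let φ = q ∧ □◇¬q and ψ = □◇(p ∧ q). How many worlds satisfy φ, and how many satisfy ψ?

1 and 1

For q ∧ □◇¬q:
a: q is F, □◇¬q is F. ✗
b: q is T, □◇¬q is T. ✓
c: q is T, □◇¬q is F. ✗
— 1 world.
For □◇(p ∧ q):
a: successors {b}; ◇(p ∧ q) there: b:F. ✗
b: no successors, so □◇(p ∧ q) holds vacuously. ✓
c: successors {b}; ◇(p ∧ q) there: b:F. ✗
— 1 world.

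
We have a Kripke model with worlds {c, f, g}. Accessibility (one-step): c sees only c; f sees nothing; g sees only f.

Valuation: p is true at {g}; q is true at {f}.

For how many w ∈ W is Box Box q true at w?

c: successors {c}; Box q there: c:F. ✗
f: no successors, so Box Box q holds vacuously. ✓
g: successors {f}; Box q there: f:T. ✓
Satisfying worlds: {f, g}.

2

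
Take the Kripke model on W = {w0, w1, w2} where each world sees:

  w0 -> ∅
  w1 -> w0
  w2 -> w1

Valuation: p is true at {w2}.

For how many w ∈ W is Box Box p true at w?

w0: no successors, so Box Box p holds vacuously. ✓
w1: successors {w0}; Box p there: w0:T. ✓
w2: successors {w1}; Box p there: w1:F. ✗
Satisfying worlds: {w0, w1}.

2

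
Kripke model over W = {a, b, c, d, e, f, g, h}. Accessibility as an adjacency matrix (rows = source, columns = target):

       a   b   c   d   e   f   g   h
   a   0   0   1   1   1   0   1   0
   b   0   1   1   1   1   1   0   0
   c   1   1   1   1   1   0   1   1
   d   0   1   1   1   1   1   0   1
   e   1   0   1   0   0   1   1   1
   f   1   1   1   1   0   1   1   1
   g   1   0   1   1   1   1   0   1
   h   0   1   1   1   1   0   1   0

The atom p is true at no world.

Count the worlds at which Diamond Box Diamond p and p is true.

0

a: Diamond Box Diamond p is F, p is F. ✗
b: Diamond Box Diamond p is F, p is F. ✗
c: Diamond Box Diamond p is F, p is F. ✗
d: Diamond Box Diamond p is F, p is F. ✗
e: Diamond Box Diamond p is F, p is F. ✗
f: Diamond Box Diamond p is F, p is F. ✗
g: Diamond Box Diamond p is F, p is F. ✗
h: Diamond Box Diamond p is F, p is F. ✗
Satisfying worlds: ∅.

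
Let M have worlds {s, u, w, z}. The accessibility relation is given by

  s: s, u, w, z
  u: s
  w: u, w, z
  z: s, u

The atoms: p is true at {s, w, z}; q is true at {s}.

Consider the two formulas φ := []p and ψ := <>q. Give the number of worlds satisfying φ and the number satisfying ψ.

1 and 3

For []p:
s: successors {s, u, w, z}; p there: s:T, u:F, w:T, z:T. ✗
u: successors {s}; p there: s:T. ✓
w: successors {u, w, z}; p there: u:F, w:T, z:T. ✗
z: successors {s, u}; p there: s:T, u:F. ✗
— 1 world.
For <>q:
s: successors {s, u, w, z}; q there: s:T, u:F, w:F, z:F. ✓
u: successors {s}; q there: s:T. ✓
w: successors {u, w, z}; q there: u:F, w:F, z:F. ✗
z: successors {s, u}; q there: s:T, u:F. ✓
— 3 worlds.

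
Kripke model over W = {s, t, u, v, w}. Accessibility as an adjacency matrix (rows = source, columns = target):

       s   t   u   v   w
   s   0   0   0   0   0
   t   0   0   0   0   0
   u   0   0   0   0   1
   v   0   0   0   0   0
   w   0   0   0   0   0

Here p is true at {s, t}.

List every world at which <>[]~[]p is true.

{u}

s: no successors, so <>[]~[]p fails. ✗
t: no successors, so <>[]~[]p fails. ✗
u: successors {w}; []~[]p there: w:T. ✓
v: no successors, so <>[]~[]p fails. ✗
w: no successors, so <>[]~[]p fails. ✗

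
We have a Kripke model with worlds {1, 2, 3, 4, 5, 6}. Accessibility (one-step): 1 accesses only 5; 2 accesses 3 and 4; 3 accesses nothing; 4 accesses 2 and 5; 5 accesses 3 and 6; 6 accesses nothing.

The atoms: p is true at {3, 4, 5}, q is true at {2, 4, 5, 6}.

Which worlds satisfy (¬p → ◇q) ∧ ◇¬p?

1: ¬p → ◇q is T, ◇¬p is F. ✗
2: ¬p → ◇q is T, ◇¬p is F. ✗
3: ¬p → ◇q is T, ◇¬p is F. ✗
4: ¬p → ◇q is T, ◇¬p is T. ✓
5: ¬p → ◇q is T, ◇¬p is T. ✓
6: ¬p → ◇q is F, ◇¬p is F. ✗

{4, 5}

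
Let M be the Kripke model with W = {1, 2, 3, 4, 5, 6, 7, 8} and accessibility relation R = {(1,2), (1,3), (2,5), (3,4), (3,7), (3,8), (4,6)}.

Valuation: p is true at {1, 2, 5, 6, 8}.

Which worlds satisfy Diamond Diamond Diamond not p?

1: successors {2, 3}; Diamond Diamond not p there: 2:F, 3:F. ✗
2: successors {5}; Diamond Diamond not p there: 5:F. ✗
3: successors {4, 7, 8}; Diamond Diamond not p there: 4:F, 7:F, 8:F. ✗
4: successors {6}; Diamond Diamond not p there: 6:F. ✗
5: no successors, so Diamond Diamond Diamond not p fails. ✗
6: no successors, so Diamond Diamond Diamond not p fails. ✗
7: no successors, so Diamond Diamond Diamond not p fails. ✗
8: no successors, so Diamond Diamond Diamond not p fails. ✗

∅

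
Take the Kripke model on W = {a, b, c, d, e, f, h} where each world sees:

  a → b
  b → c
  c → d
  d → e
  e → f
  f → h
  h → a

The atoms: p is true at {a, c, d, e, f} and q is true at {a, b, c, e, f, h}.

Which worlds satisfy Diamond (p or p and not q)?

{b, c, d, e, h}

a: successors {b}; p or p and not q there: b:F. ✗
b: successors {c}; p or p and not q there: c:T. ✓
c: successors {d}; p or p and not q there: d:T. ✓
d: successors {e}; p or p and not q there: e:T. ✓
e: successors {f}; p or p and not q there: f:T. ✓
f: successors {h}; p or p and not q there: h:F. ✗
h: successors {a}; p or p and not q there: a:T. ✓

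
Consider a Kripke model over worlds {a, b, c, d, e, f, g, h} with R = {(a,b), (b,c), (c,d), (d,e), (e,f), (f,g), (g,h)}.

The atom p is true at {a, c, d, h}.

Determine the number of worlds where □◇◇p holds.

a: successors {b}; ◇◇p there: b:T. ✓
b: successors {c}; ◇◇p there: c:F. ✗
c: successors {d}; ◇◇p there: d:F. ✗
d: successors {e}; ◇◇p there: e:F. ✗
e: successors {f}; ◇◇p there: f:T. ✓
f: successors {g}; ◇◇p there: g:F. ✗
g: successors {h}; ◇◇p there: h:F. ✗
h: no successors, so □◇◇p holds vacuously. ✓
Satisfying worlds: {a, e, h}.

3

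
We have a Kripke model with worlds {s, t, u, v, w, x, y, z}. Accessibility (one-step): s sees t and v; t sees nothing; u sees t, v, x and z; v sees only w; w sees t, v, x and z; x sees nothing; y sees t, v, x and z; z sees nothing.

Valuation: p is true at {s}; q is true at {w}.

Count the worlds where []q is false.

4

s: successors {t, v}; q there: t:F, v:F. ✗
t: no successors, so []q holds vacuously. ✓
u: successors {t, v, x, z}; q there: t:F, v:F, x:F, z:F. ✗
v: successors {w}; q there: w:T. ✓
w: successors {t, v, x, z}; q there: t:F, v:F, x:F, z:F. ✗
x: no successors, so []q holds vacuously. ✓
y: successors {t, v, x, z}; q there: t:F, v:F, x:F, z:F. ✗
z: no successors, so []q holds vacuously. ✓
Satisfying worlds: {t, v, x, z}.
So []q fails at the other 4 worlds.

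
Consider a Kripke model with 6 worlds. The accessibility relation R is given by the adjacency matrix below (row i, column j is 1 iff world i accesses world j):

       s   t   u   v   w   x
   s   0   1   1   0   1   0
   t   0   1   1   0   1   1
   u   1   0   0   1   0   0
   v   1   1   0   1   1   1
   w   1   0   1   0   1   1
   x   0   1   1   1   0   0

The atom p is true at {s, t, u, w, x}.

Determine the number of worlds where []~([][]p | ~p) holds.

3

s: successors {t, u, w}; ~([][]p | ~p) there: t:T, u:T, w:T. ✓
t: successors {t, u, w, x}; ~([][]p | ~p) there: t:T, u:T, w:T, x:T. ✓
u: successors {s, v}; ~([][]p | ~p) there: s:T, v:F. ✗
v: successors {s, t, v, w, x}; ~([][]p | ~p) there: s:T, t:T, v:F, w:T, x:T. ✗
w: successors {s, u, w, x}; ~([][]p | ~p) there: s:T, u:T, w:T, x:T. ✓
x: successors {t, u, v}; ~([][]p | ~p) there: t:T, u:T, v:F. ✗
Satisfying worlds: {s, t, w}.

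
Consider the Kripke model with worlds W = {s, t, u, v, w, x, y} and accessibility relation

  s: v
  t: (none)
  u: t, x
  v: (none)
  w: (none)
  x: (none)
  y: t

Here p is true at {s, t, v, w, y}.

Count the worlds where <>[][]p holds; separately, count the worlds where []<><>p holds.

3 and 4

For <>[][]p:
s: successors {v}; [][]p there: v:T. ✓
t: no successors, so <>[][]p fails. ✗
u: successors {t, x}; [][]p there: t:T, x:T. ✓
v: no successors, so <>[][]p fails. ✗
w: no successors, so <>[][]p fails. ✗
x: no successors, so <>[][]p fails. ✗
y: successors {t}; [][]p there: t:T. ✓
— 3 worlds.
For []<><>p:
s: successors {v}; <><>p there: v:F. ✗
t: no successors, so []<><>p holds vacuously. ✓
u: successors {t, x}; <><>p there: t:F, x:F. ✗
v: no successors, so []<><>p holds vacuously. ✓
w: no successors, so []<><>p holds vacuously. ✓
x: no successors, so []<><>p holds vacuously. ✓
y: successors {t}; <><>p there: t:F. ✗
— 4 worlds.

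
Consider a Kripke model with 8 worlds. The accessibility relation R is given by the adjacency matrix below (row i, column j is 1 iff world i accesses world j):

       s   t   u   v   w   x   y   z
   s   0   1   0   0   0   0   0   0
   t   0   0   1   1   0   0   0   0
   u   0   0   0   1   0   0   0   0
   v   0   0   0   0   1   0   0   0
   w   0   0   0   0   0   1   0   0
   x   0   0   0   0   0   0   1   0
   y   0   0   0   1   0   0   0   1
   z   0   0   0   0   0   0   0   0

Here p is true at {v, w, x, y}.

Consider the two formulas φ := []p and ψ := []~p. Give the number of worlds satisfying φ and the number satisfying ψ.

5 and 2

For []p:
s: successors {t}; p there: t:F. ✗
t: successors {u, v}; p there: u:F, v:T. ✗
u: successors {v}; p there: v:T. ✓
v: successors {w}; p there: w:T. ✓
w: successors {x}; p there: x:T. ✓
x: successors {y}; p there: y:T. ✓
y: successors {v, z}; p there: v:T, z:F. ✗
z: no successors, so []p holds vacuously. ✓
— 5 worlds.
For []~p:
s: successors {t}; ~p there: t:T. ✓
t: successors {u, v}; ~p there: u:T, v:F. ✗
u: successors {v}; ~p there: v:F. ✗
v: successors {w}; ~p there: w:F. ✗
w: successors {x}; ~p there: x:F. ✗
x: successors {y}; ~p there: y:F. ✗
y: successors {v, z}; ~p there: v:F, z:T. ✗
z: no successors, so []~p holds vacuously. ✓
— 2 worlds.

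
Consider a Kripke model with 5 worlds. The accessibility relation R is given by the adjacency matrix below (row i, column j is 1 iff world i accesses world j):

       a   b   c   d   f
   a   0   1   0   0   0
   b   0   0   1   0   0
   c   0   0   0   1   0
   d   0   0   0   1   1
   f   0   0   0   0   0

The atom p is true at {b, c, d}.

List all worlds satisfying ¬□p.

a: □p is T. ✗
b: □p is T. ✗
c: □p is T. ✗
d: □p is F. ✓
f: □p is T. ✗

{d}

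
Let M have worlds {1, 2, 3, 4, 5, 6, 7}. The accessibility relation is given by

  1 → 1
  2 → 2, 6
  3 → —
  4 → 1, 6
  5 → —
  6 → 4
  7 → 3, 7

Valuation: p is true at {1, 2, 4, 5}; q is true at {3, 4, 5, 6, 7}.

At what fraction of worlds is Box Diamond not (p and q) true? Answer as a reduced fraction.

1: successors {1}; Diamond not (p and q) there: 1:T. ✓
2: successors {2, 6}; Diamond not (p and q) there: 2:T, 6:F. ✗
3: no successors, so Box Diamond not (p and q) holds vacuously. ✓
4: successors {1, 6}; Diamond not (p and q) there: 1:T, 6:F. ✗
5: no successors, so Box Diamond not (p and q) holds vacuously. ✓
6: successors {4}; Diamond not (p and q) there: 4:T. ✓
7: successors {3, 7}; Diamond not (p and q) there: 3:F, 7:T. ✗
That's 4 of 7 worlds, so 4/7.

4/7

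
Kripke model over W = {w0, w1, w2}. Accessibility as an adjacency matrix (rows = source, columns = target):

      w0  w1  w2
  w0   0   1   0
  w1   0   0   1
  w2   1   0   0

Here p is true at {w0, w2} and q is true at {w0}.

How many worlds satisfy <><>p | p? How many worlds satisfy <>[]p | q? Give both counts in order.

For <><>p | p:
w0: <><>p is T, p is T. ✓
w1: <><>p is T, p is F. ✓
w2: <><>p is F, p is T. ✓
— 3 worlds.
For <>[]p | q:
w0: <>[]p is T, q is T. ✓
w1: <>[]p is T, q is F. ✓
w2: <>[]p is F, q is F. ✗
— 2 worlds.

3 and 2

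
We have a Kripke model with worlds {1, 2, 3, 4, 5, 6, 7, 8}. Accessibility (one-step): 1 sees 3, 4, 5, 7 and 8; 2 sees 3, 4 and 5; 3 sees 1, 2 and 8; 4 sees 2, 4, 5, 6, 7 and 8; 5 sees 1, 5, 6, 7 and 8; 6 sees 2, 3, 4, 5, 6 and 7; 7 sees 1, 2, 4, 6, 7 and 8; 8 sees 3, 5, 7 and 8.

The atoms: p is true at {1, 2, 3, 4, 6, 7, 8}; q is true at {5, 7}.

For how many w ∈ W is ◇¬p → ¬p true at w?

1: ◇¬p is T, ¬p is F. ✗
2: ◇¬p is T, ¬p is F. ✗
3: ◇¬p is F, ¬p is F. ✓
4: ◇¬p is T, ¬p is F. ✗
5: ◇¬p is T, ¬p is T. ✓
6: ◇¬p is T, ¬p is F. ✗
7: ◇¬p is F, ¬p is F. ✓
8: ◇¬p is T, ¬p is F. ✗
Satisfying worlds: {3, 5, 7}.

3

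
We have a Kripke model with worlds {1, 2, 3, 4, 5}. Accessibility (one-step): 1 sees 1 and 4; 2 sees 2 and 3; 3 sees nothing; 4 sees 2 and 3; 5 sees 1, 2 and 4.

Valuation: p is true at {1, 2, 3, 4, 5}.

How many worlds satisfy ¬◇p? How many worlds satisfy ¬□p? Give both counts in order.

1 and 0

For ¬◇p:
1: ◇p is T. ✗
2: ◇p is T. ✗
3: ◇p is F. ✓
4: ◇p is T. ✗
5: ◇p is T. ✗
— 1 world.
For ¬□p:
1: □p is T. ✗
2: □p is T. ✗
3: □p is T. ✗
4: □p is T. ✗
5: □p is T. ✗
— 0 worlds.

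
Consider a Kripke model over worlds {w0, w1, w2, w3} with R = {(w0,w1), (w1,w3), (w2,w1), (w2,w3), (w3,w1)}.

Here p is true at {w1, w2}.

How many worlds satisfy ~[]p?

w0: []p is T. ✗
w1: []p is F. ✓
w2: []p is F. ✓
w3: []p is T. ✗
Satisfying worlds: {w1, w2}.

2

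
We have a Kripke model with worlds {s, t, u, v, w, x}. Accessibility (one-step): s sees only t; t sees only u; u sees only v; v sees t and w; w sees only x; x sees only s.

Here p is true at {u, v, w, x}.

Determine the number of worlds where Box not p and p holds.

1

s: Box not p is T, p is F. ✗
t: Box not p is F, p is F. ✗
u: Box not p is F, p is T. ✗
v: Box not p is F, p is T. ✗
w: Box not p is F, p is T. ✗
x: Box not p is T, p is T. ✓
Satisfying worlds: {x}.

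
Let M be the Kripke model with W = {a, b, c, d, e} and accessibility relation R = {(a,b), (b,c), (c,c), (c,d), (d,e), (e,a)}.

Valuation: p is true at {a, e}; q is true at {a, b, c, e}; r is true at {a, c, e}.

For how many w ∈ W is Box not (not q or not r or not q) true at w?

a: successors {b}; not (not q or not r or not q) there: b:F. ✗
b: successors {c}; not (not q or not r or not q) there: c:T. ✓
c: successors {c, d}; not (not q or not r or not q) there: c:T, d:F. ✗
d: successors {e}; not (not q or not r or not q) there: e:T. ✓
e: successors {a}; not (not q or not r or not q) there: a:T. ✓
Satisfying worlds: {b, d, e}.

3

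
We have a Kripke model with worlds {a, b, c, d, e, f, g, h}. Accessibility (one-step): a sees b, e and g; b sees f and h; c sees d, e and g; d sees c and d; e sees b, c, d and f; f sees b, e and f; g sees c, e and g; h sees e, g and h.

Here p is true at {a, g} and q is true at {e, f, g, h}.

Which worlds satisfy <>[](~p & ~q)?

a: successors {b, e, g}; [](~p & ~q) there: b:F, e:F, g:F. ✗
b: successors {f, h}; [](~p & ~q) there: f:F, h:F. ✗
c: successors {d, e, g}; [](~p & ~q) there: d:T, e:F, g:F. ✓
d: successors {c, d}; [](~p & ~q) there: c:F, d:T. ✓
e: successors {b, c, d, f}; [](~p & ~q) there: b:F, c:F, d:T, f:F. ✓
f: successors {b, e, f}; [](~p & ~q) there: b:F, e:F, f:F. ✗
g: successors {c, e, g}; [](~p & ~q) there: c:F, e:F, g:F. ✗
h: successors {e, g, h}; [](~p & ~q) there: e:F, g:F, h:F. ✗

{c, d, e}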